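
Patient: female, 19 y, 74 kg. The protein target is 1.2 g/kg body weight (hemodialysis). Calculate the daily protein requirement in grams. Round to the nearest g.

89 g/day

Protein = 1.2 g/kg × 74 kg = 88.8 g/day.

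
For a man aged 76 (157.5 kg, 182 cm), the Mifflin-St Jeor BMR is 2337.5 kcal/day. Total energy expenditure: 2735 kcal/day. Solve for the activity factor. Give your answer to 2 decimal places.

Activity factor = TEE ÷ BMR = 2735 ÷ 2337.5 = 1.17.

1.17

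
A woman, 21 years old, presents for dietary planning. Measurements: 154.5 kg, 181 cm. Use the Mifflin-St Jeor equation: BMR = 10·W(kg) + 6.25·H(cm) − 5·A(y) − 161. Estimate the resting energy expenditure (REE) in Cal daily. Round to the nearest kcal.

2410 Cal daily

Mifflin-St Jeor (female): BMR = 10(154.5) + 6.25(181) − 5(21) − 161 = 1545 + 1131.25 − 105 − 161 = 2410.25 kcal/day.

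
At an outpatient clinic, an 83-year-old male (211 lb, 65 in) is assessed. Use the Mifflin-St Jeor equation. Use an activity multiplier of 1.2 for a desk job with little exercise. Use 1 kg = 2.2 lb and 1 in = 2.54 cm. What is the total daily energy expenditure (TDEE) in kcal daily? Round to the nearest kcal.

Convert to metric: weight = 211 ÷ 2.2 = 95.9091 kg; height = 65 × 2.54 = 165.1 cm.
Mifflin-St Jeor (male): BMR = 10(95.9091) + 6.25(165.1) − 5(83) + 5 = 959.0909 + 1031.875 − 415 + 5 = 1580.9659 kcal/day.
TEE = BMR × activity factor = 1580.9659 × 1.2 = 1897.1591 kcal/day.

1897 kcal daily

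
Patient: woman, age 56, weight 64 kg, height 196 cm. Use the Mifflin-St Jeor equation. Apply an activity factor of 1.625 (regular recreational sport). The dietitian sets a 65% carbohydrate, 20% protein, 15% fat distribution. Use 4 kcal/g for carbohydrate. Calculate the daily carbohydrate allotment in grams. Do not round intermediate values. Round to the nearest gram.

376 g/day

Mifflin-St Jeor (female): BMR = 10(64) + 6.25(196) − 5(56) − 161 = 640 + 1225 − 280 − 161 = 1424 kcal/day.
TEE = 1424 × 1.625 = 2314 kcal/day.
Carbohydrate energy = 65% × 2314 = 1504.1 kcal.
Carbohydrate = 1504.1 ÷ 4 kcal/g = 376.025 g.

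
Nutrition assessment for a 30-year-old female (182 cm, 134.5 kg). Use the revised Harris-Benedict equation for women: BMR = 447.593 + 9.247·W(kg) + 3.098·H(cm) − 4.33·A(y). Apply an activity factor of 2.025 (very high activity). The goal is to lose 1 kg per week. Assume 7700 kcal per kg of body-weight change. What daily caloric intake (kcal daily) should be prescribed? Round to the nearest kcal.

Harris-Benedict: BMR = 447.593 + 9.247(134.5) + 3.098(182) − 4.33(30) = 2125.2505 kcal/day.
TEE = 2125.2505 × 2.025 = 4303.6323 kcal/day.
Required daily deficit = 1 × 7700 ÷ 7 = 1100 kcal/day.
Target intake = 4303.6323 − 1100 = 3203.6323 kcal/day.

3204 kcal daily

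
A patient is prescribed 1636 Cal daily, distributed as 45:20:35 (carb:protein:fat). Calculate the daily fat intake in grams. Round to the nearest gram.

64 g/day

Fat energy = 35% × 1636 = 572.6 kcal.
At 9 kcal/g: 572.6 ÷ 9 = 63.6222 g.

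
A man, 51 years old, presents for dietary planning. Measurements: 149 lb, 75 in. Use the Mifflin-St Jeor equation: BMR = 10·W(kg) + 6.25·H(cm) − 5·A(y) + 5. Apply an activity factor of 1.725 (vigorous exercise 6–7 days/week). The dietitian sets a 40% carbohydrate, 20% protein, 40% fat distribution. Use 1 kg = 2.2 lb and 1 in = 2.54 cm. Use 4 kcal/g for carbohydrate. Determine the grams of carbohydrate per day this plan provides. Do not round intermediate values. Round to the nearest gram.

Convert to metric: weight = 149 ÷ 2.2 = 67.7273 kg; height = 75 × 2.54 = 190.5 cm.
Mifflin-St Jeor (male): BMR = 10(67.7273) + 6.25(190.5) − 5(51) + 5 = 677.2727 + 1190.625 − 255 + 5 = 1617.8977 kcal/day.
TEE = 1617.8977 × 1.725 = 2790.8736 kcal/day.
Carbohydrate energy = 40% × 2790.8736 = 1116.3494 kcal.
Carbohydrate = 1116.3494 ÷ 4 kcal/g = 279.0874 g.

279 g/day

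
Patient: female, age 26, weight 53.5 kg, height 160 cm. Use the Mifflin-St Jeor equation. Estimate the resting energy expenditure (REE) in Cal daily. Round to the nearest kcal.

1244 Cal daily

Mifflin-St Jeor (female): BMR = 10(53.5) + 6.25(160) − 5(26) − 161 = 535 + 1000 − 130 − 161 = 1244 kcal/day.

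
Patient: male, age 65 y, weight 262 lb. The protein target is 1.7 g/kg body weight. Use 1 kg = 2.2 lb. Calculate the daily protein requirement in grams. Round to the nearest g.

202 g/day

Weight in kg = 262 ÷ 2.2 = 119.0909 kg.
Protein = 1.7 g/kg × 119.0909 kg = 202.4545 g/day.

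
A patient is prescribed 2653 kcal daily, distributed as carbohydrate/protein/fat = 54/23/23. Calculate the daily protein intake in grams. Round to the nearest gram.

Protein energy = 23% × 2653 = 610.19 kcal.
At 4 kcal/g: 610.19 ÷ 4 = 152.5475 g.

153 g/day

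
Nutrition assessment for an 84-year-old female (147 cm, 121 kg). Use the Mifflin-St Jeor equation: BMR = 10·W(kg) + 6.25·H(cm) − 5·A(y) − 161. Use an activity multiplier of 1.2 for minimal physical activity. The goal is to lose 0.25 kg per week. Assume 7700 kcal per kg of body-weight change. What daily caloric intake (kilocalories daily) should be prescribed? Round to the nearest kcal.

Mifflin-St Jeor (female): BMR = 10(121) + 6.25(147) − 5(84) − 161 = 1210 + 918.75 − 420 − 161 = 1547.75 kcal/day.
TEE = 1547.75 × 1.2 = 1857.3 kcal/day.
Required daily deficit = 0.25 × 7700 ÷ 7 = 275 kcal/day.
Target intake = 1857.3 − 275 = 1582.3 kcal/day.

1582 kilocalories daily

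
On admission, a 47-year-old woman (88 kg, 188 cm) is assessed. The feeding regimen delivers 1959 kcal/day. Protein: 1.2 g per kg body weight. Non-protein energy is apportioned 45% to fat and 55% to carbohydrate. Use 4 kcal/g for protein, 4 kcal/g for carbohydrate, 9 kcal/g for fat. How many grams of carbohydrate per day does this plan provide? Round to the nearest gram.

211 g/day

Protein = 1.2 × 88 = 105.6 g → 105.6 × 4 = 422.4 kcal.
Non-protein calories = 1959 − 422.4 = 1536.6 kcal.
Fat: 45% × 1536.6 = 691.47 kcal; carbohydrate: 845.13 kcal.
Carbohydrate: 845.13 kcal ÷ 4 kcal/g = 211.2825 g.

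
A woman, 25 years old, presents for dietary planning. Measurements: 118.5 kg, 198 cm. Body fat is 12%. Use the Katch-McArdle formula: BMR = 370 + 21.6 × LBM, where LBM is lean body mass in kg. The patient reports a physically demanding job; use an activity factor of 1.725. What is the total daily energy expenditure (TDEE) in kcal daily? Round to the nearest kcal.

LBM = 118.5 × (1 − 0.12) = 104.28 kg. Katch-McArdle: BMR = 370 + 21.6 × 104.28 = 2622.448 kcal/day.
TEE = BMR × activity factor = 2622.448 × 1.725 = 4523.7228 kcal/day.

4524 kcal daily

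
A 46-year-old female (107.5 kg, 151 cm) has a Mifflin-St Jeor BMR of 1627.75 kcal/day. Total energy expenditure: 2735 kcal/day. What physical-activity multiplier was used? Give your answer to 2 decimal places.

Activity factor = TEE ÷ BMR = 2735 ÷ 1627.75 = 1.68.

1.68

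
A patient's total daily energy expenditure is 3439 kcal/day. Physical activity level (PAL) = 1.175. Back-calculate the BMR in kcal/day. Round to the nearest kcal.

2927 kcal/day

BMR = TEE ÷ activity factor = 3439 ÷ 1.175 = 2926.8085 kcal/day.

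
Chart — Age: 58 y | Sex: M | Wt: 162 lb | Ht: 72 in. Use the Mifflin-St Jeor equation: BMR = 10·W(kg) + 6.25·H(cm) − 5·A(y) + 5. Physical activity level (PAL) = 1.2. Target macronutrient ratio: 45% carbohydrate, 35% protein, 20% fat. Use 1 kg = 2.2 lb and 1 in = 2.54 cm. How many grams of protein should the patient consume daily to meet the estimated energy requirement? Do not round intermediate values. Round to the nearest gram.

167 g/day

Convert to metric: weight = 162 ÷ 2.2 = 73.6364 kg; height = 72 × 2.54 = 182.88 cm.
Mifflin-St Jeor (male): BMR = 10(73.6364) + 6.25(182.88) − 5(58) + 5 = 736.3636 + 1143 − 290 + 5 = 1594.3636 kcal/day.
TEE = 1594.3636 × 1.2 = 1913.2364 kcal/day.
Protein energy = 35% × 1913.2364 = 669.6327 kcal.
Protein = 669.6327 ÷ 4 kcal/g = 167.4082 g.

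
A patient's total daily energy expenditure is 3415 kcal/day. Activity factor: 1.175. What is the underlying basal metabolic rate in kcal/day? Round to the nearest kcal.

2906 kcal/day

BMR = TEE ÷ activity factor = 3415 ÷ 1.175 = 2906.383 kcal/day.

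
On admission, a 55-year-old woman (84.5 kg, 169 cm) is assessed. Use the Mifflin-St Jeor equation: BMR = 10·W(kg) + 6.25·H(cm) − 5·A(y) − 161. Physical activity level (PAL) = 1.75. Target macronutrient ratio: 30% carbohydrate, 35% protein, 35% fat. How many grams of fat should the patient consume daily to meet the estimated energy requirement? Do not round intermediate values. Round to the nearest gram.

100 g/day

Mifflin-St Jeor (female): BMR = 10(84.5) + 6.25(169) − 5(55) − 161 = 845 + 1056.25 − 275 − 161 = 1465.25 kcal/day.
TEE = 1465.25 × 1.75 = 2564.1875 kcal/day.
Fat energy = 35% × 2564.1875 = 897.4656 kcal.
Fat = 897.4656 ÷ 9 kcal/g = 99.7184 g.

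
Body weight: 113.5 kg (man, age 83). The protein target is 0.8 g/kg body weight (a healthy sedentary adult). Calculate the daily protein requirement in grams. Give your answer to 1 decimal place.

90.8 g/day

Protein = 0.8 g/kg × 113.5 kg = 90.8 g/day.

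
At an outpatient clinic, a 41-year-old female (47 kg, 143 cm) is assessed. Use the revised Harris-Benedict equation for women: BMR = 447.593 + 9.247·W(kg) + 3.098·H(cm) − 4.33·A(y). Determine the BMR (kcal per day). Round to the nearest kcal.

1148 kcal per day

Harris-Benedict: BMR = 447.593 + 9.247(47) + 3.098(143) − 4.33(41) = 1147.686 kcal/day.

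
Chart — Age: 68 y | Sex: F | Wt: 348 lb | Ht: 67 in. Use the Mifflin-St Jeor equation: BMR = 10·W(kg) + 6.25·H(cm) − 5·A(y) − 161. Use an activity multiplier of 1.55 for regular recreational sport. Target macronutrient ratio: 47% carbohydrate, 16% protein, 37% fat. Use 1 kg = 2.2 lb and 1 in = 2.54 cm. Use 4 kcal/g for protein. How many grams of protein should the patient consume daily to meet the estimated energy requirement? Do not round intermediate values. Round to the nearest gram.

133 g/day

Convert to metric: weight = 348 ÷ 2.2 = 158.1818 kg; height = 67 × 2.54 = 170.18 cm.
Mifflin-St Jeor (female): BMR = 10(158.1818) + 6.25(170.18) − 5(68) − 161 = 1581.8182 + 1063.625 − 340 − 161 = 2144.4432 kcal/day.
TEE = 2144.4432 × 1.55 = 3323.8869 kcal/day.
Protein energy = 16% × 3323.8869 = 531.8219 kcal.
Protein = 531.8219 ÷ 4 kcal/g = 132.9555 g.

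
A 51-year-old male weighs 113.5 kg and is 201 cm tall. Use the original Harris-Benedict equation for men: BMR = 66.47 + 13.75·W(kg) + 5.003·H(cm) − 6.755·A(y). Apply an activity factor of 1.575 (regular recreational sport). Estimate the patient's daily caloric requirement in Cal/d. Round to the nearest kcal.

3604 Cal/d

Harris-Benedict: BMR = 66.47 + 13.75(113.5) + 5.003(201) − 6.755(51) = 2288.193 kcal/day.
TEE = BMR × activity factor = 2288.193 × 1.575 = 3603.904 kcal/day.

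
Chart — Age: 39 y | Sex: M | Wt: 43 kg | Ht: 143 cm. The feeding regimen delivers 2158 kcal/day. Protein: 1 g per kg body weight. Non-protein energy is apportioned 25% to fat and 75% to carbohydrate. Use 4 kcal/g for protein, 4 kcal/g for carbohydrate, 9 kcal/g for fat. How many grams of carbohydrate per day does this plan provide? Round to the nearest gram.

372 g/day

Protein = 1 × 43 = 43 g → 43 × 4 = 172 kcal.
Non-protein calories = 2158 − 172 = 1986 kcal.
Fat: 25% × 1986 = 496.5 kcal; carbohydrate: 1489.5 kcal.
Carbohydrate: 1489.5 kcal ÷ 4 kcal/g = 372.375 g.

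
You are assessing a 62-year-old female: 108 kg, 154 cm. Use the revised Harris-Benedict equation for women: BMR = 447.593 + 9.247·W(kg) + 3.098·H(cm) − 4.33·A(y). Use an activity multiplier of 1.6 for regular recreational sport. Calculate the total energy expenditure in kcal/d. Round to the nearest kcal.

2648 kcal/d

Harris-Benedict: BMR = 447.593 + 9.247(108) + 3.098(154) − 4.33(62) = 1654.901 kcal/day.
TEE = BMR × activity factor = 1654.901 × 1.6 = 2647.8416 kcal/day.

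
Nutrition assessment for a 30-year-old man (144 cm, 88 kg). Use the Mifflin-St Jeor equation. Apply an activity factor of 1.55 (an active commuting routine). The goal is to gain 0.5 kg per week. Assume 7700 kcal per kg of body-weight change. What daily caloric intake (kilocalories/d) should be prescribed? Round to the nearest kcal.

Mifflin-St Jeor (male): BMR = 10(88) + 6.25(144) − 5(30) + 5 = 880 + 900 − 150 + 5 = 1635 kcal/day.
TEE = 1635 × 1.55 = 2534.25 kcal/day.
Required daily surplus = 0.5 × 7700 ÷ 7 = 550 kcal/day.
Target intake = 2534.25 + 550 = 3084.25 kcal/day.

3084 kilocalories/d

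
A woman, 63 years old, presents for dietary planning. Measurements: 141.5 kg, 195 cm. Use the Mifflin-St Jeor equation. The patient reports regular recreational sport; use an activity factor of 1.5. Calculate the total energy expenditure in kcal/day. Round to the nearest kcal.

Mifflin-St Jeor (female): BMR = 10(141.5) + 6.25(195) − 5(63) − 161 = 1415 + 1218.75 − 315 − 161 = 2157.75 kcal/day.
TEE = BMR × activity factor = 2157.75 × 1.5 = 3236.625 kcal/day.

3237 kcal/day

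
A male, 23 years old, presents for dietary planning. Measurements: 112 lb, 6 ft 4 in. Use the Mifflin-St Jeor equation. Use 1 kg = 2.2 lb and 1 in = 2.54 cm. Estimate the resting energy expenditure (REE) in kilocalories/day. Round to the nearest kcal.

Convert to metric: weight = 112 ÷ 2.2 = 50.9091 kg; height = (6×12 + 4) × 2.54 = 76 × 2.54 = 193.04 cm.
Mifflin-St Jeor (male): BMR = 10(50.9091) + 6.25(193.04) − 5(23) + 5 = 509.0909 + 1206.5 − 115 + 5 = 1605.5909 kcal/day.

1606 kilocalories/day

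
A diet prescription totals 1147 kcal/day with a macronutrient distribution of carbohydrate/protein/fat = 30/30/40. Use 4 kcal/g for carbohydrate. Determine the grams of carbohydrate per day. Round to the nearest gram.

Carbohydrate energy = 30% × 1147 = 344.1 kcal.
At 4 kcal/g: 344.1 ÷ 4 = 86.025 g.

86 g/day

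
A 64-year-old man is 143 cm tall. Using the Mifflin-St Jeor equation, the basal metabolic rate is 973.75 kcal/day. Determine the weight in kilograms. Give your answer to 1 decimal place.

39.5 kg

973.75 = 10·W + 6.25(143) − 5(64) + 5
10·W = 973.75 − 578.75 = 395, so W = 39.5 kg.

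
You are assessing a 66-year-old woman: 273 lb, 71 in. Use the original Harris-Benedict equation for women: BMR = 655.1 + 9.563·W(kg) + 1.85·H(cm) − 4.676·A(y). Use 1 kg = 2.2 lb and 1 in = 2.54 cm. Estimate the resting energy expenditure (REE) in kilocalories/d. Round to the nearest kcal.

Convert to metric: weight = 273 ÷ 2.2 = 124.0909 kg; height = 71 × 2.54 = 180.34 cm.
Harris-Benedict: BMR = 655.1 + 9.563(124.0909) + 1.85(180.34) − 4.676(66) = 1866.7944 kcal/day.

1867 kilocalories/d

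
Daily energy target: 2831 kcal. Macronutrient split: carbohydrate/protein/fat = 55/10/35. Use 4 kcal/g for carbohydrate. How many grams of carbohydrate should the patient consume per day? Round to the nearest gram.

Carbohydrate energy = 55% × 2831 = 1557.05 kcal.
At 4 kcal/g: 1557.05 ÷ 4 = 389.2625 g.

389 g/day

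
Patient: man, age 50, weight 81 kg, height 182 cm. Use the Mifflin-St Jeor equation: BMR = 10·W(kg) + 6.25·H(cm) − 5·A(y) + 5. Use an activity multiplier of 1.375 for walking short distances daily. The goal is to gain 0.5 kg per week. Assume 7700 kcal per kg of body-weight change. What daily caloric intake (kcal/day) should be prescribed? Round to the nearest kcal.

2891 kcal/day

Mifflin-St Jeor (male): BMR = 10(81) + 6.25(182) − 5(50) + 5 = 810 + 1137.5 − 250 + 5 = 1702.5 kcal/day.
TEE = 1702.5 × 1.375 = 2340.9375 kcal/day.
Required daily surplus = 0.5 × 7700 ÷ 7 = 550 kcal/day.
Target intake = 2340.9375 + 550 = 2890.9375 kcal/day.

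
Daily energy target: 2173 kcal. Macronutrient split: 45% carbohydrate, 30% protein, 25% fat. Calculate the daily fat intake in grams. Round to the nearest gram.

Fat energy = 25% × 2173 = 543.25 kcal.
At 9 kcal/g: 543.25 ÷ 9 = 60.3611 g.

60 g/day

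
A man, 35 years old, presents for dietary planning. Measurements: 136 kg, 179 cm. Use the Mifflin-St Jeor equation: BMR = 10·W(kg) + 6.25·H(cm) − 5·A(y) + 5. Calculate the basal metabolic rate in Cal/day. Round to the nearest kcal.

Mifflin-St Jeor (male): BMR = 10(136) + 6.25(179) − 5(35) + 5 = 1360 + 1118.75 − 175 + 5 = 2308.75 kcal/day.

2309 Cal/day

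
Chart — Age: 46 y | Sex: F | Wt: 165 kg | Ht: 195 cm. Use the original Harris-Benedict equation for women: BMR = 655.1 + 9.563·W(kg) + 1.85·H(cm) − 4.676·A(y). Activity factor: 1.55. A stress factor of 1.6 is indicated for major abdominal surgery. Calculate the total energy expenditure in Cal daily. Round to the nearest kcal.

5899 Cal daily

Harris-Benedict: BMR = 655.1 + 9.563(165) + 1.85(195) − 4.676(46) = 2378.649 kcal/day.
TEE = BMR × activity factor = 2378.649 × 1.55 = 3686.906 kcal/day.
Apply stress factor: 3686.906 × 1.6 = 5899.0495 kcal/day.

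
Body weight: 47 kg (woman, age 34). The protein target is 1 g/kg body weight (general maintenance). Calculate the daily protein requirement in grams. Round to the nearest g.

47 g/day

Protein = 1 g/kg × 47 kg = 47 g/day.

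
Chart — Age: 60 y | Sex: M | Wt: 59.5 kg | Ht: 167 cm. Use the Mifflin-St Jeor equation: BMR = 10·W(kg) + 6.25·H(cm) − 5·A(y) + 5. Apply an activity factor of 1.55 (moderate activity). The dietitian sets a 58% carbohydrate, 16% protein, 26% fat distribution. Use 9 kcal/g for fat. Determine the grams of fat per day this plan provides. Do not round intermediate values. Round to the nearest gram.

Mifflin-St Jeor (male): BMR = 10(59.5) + 6.25(167) − 5(60) + 5 = 595 + 1043.75 − 300 + 5 = 1343.75 kcal/day.
TEE = 1343.75 × 1.55 = 2082.8125 kcal/day.
Fat energy = 26% × 2082.8125 = 541.5313 kcal.
Fat = 541.5313 ÷ 9 kcal/g = 60.1701 g.

60 g/day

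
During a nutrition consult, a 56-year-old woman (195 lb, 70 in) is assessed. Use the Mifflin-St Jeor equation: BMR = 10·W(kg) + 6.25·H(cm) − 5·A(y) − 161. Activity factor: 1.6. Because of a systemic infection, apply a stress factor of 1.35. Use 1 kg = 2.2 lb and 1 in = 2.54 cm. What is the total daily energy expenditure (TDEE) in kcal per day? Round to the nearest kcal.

3362 kcal per day

Convert to metric: weight = 195 ÷ 2.2 = 88.6364 kg; height = 70 × 2.54 = 177.8 cm.
Mifflin-St Jeor (female): BMR = 10(88.6364) + 6.25(177.8) − 5(56) − 161 = 886.3636 + 1111.25 − 280 − 161 = 1556.6136 kcal/day.
TEE = BMR × activity factor = 1556.6136 × 1.6 = 2490.5818 kcal/day.
Apply stress factor: 2490.5818 × 1.35 = 3362.2855 kcal/day.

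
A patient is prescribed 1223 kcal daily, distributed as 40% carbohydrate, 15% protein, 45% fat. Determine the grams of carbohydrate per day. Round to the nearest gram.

Carbohydrate energy = 40% × 1223 = 489.2 kcal.
At 4 kcal/g: 489.2 ÷ 4 = 122.3 g.

122 g/day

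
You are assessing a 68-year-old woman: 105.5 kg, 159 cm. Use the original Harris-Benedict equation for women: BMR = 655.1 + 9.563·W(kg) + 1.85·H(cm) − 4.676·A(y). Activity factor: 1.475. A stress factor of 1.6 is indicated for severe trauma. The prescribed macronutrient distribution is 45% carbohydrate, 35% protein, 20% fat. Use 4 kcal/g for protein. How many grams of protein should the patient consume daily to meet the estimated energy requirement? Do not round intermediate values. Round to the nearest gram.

339 g/day

Harris-Benedict: BMR = 655.1 + 9.563(105.5) + 1.85(159) − 4.676(68) = 1640.1785 kcal/day.
TEE = 1640.1785 × 1.475 = 2419.2633 kcal/day.
With stress factor 1.6: 2419.2633 × 1.6 = 3870.8213 kcal/day.
Protein energy = 35% × 3870.8213 = 1354.7874 kcal.
Protein = 1354.7874 ÷ 4 kcal/g = 338.6969 g.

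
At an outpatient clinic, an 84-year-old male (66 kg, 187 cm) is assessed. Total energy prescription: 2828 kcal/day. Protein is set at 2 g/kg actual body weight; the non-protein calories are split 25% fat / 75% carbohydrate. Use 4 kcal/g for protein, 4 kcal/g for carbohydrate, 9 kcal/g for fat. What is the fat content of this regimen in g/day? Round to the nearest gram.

64 g/day

Protein = 2 × 66 = 132 g → 132 × 4 = 528 kcal.
Non-protein calories = 2828 − 528 = 2300 kcal.
Fat: 25% × 2300 = 575 kcal; carbohydrate: 1725 kcal.
Fat: 575 kcal ÷ 9 kcal/g = 63.8889 g.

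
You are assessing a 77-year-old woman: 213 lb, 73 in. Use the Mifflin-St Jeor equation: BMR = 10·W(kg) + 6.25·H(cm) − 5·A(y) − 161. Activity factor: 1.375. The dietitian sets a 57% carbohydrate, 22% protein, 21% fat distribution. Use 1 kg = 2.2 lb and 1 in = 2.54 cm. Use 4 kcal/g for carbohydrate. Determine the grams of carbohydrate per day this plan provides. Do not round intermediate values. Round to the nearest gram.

310 g/day

Convert to metric: weight = 213 ÷ 2.2 = 96.8182 kg; height = 73 × 2.54 = 185.42 cm.
Mifflin-St Jeor (female): BMR = 10(96.8182) + 6.25(185.42) − 5(77) − 161 = 968.1818 + 1158.875 − 385 − 161 = 1581.0568 kcal/day.
TEE = 1581.0568 × 1.375 = 2173.9531 kcal/day.
Carbohydrate energy = 57% × 2173.9531 = 1239.1533 kcal.
Carbohydrate = 1239.1533 ÷ 4 kcal/g = 309.7883 g.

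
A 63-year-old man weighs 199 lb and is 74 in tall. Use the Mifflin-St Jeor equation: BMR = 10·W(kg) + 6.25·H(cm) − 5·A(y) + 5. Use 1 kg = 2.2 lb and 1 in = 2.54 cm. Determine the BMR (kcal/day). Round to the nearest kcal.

1769 kcal/day

Convert to metric: weight = 199 ÷ 2.2 = 90.4545 kg; height = 74 × 2.54 = 187.96 cm.
Mifflin-St Jeor (male): BMR = 10(90.4545) + 6.25(187.96) − 5(63) + 5 = 904.5455 + 1174.75 − 315 + 5 = 1769.2955 kcal/day.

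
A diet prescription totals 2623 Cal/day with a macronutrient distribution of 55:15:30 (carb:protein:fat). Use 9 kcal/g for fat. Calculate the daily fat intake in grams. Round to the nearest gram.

87 g/day

Fat energy = 30% × 2623 = 786.9 kcal.
At 9 kcal/g: 786.9 ÷ 9 = 87.4333 g.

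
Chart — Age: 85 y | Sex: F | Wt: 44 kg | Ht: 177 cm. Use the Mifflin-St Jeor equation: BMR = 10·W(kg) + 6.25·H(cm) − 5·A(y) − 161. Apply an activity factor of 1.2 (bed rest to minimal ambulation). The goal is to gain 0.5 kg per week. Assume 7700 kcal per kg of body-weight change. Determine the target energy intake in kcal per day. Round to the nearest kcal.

Mifflin-St Jeor (female): BMR = 10(44) + 6.25(177) − 5(85) − 161 = 440 + 1106.25 − 425 − 161 = 960.25 kcal/day.
TEE = 960.25 × 1.2 = 1152.3 kcal/day.
Required daily surplus = 0.5 × 7700 ÷ 7 = 550 kcal/day.
Target intake = 1152.3 + 550 = 1702.3 kcal/day.

1702 kcal per day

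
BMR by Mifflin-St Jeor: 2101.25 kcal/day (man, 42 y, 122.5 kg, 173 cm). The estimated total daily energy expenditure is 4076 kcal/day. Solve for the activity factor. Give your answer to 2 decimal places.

Activity factor = TEE ÷ BMR = 4076 ÷ 2101.25 = 1.94.

1.94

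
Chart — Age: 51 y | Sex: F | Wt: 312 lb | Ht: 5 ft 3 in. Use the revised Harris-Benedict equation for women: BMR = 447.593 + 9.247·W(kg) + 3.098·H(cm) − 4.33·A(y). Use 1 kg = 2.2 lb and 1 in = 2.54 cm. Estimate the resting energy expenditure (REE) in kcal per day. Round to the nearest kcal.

2034 kcal per day

Convert to metric: weight = 312 ÷ 2.2 = 141.8182 kg; height = (5×12 + 3) × 2.54 = 63 × 2.54 = 160.02 cm.
Harris-Benedict: BMR = 447.593 + 9.247(141.8182) + 3.098(160.02) − 4.33(51) = 2033.8977 kcal/day.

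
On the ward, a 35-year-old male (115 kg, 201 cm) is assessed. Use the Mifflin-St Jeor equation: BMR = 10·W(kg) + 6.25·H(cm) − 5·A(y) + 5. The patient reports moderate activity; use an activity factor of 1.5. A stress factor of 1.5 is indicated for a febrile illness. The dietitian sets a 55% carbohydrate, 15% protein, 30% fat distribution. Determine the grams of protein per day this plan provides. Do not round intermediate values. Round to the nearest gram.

189 g/day

Mifflin-St Jeor (male): BMR = 10(115) + 6.25(201) − 5(35) + 5 = 1150 + 1256.25 − 175 + 5 = 2236.25 kcal/day.
TEE = 2236.25 × 1.5 = 3354.375 kcal/day.
With stress factor 1.5: 3354.375 × 1.5 = 5031.5625 kcal/day.
Protein energy = 15% × 5031.5625 = 754.7344 kcal.
Protein = 754.7344 ÷ 4 kcal/g = 188.6836 g.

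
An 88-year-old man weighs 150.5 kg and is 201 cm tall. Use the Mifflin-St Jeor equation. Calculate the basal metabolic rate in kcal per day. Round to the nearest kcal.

2326 kcal per day

Mifflin-St Jeor (male): BMR = 10(150.5) + 6.25(201) − 5(88) + 5 = 1505 + 1256.25 − 440 + 5 = 2326.25 kcal/day.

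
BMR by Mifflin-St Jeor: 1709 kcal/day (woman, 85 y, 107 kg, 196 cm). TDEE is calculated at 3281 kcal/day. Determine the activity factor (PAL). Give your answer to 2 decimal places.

1.92

Activity factor = TEE ÷ BMR = 3281 ÷ 1709 = 1.92.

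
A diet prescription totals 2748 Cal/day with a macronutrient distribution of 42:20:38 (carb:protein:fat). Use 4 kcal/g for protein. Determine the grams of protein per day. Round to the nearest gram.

Protein energy = 20% × 2748 = 549.6 kcal.
At 4 kcal/g: 549.6 ÷ 4 = 137.4 g.

137 g/day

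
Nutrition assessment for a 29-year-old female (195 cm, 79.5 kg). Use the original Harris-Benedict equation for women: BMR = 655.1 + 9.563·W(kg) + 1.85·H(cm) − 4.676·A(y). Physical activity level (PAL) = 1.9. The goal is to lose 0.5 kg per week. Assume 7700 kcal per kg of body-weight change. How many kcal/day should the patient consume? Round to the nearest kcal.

2567 kcal/day

Harris-Benedict: BMR = 655.1 + 9.563(79.5) + 1.85(195) − 4.676(29) = 1640.5045 kcal/day.
TEE = 1640.5045 × 1.9 = 3116.9586 kcal/day.
Required daily deficit = 0.5 × 7700 ÷ 7 = 550 kcal/day.
Target intake = 3116.9586 − 550 = 2566.9586 kcal/day.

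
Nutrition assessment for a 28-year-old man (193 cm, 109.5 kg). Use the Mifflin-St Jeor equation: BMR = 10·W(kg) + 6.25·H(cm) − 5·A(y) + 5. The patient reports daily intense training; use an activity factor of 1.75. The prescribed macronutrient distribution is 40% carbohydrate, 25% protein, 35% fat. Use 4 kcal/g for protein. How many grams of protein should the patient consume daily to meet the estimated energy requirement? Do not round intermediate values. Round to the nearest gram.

Mifflin-St Jeor (male): BMR = 10(109.5) + 6.25(193) − 5(28) + 5 = 1095 + 1206.25 − 140 + 5 = 2166.25 kcal/day.
TEE = 2166.25 × 1.75 = 3790.9375 kcal/day.
Protein energy = 25% × 3790.9375 = 947.7344 kcal.
Protein = 947.7344 ÷ 4 kcal/g = 236.9336 g.

237 g/day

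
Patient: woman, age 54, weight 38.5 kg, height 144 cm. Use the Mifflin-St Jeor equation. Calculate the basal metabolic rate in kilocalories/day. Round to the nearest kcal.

854 kilocalories/day

Mifflin-St Jeor (female): BMR = 10(38.5) + 6.25(144) − 5(54) − 161 = 385 + 900 − 270 − 161 = 854 kcal/day.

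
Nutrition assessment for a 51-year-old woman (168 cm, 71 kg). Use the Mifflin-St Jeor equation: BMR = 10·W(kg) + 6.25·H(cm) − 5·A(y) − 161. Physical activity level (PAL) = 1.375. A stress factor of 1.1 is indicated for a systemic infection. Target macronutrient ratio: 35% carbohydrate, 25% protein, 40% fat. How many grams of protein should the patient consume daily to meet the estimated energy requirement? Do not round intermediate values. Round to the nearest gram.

Mifflin-St Jeor (female): BMR = 10(71) + 6.25(168) − 5(51) − 161 = 710 + 1050 − 255 − 161 = 1344 kcal/day.
TEE = 1344 × 1.375 = 1848 kcal/day.
With stress factor 1.1: 1848 × 1.1 = 2032.8 kcal/day.
Protein energy = 25% × 2032.8 = 508.2 kcal.
Protein = 508.2 ÷ 4 kcal/g = 127.05 g.

127 g/day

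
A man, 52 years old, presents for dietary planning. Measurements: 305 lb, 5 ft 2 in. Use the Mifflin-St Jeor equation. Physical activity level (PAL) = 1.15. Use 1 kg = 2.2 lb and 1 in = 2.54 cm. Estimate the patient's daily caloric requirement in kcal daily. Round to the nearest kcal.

Convert to metric: weight = 305 ÷ 2.2 = 138.6364 kg; height = (5×12 + 2) × 2.54 = 62 × 2.54 = 157.48 cm.
Mifflin-St Jeor (male): BMR = 10(138.6364) + 6.25(157.48) − 5(52) + 5 = 1386.3636 + 984.25 − 260 + 5 = 2115.6136 kcal/day.
TEE = BMR × activity factor = 2115.6136 × 1.15 = 2432.9557 kcal/day.

2433 kcal daily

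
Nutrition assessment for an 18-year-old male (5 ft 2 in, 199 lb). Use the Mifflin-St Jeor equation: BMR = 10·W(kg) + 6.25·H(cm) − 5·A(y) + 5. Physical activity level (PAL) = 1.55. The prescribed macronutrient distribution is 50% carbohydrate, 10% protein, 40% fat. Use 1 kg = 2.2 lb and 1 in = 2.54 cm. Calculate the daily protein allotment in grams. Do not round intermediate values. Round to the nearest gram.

Convert to metric: weight = 199 ÷ 2.2 = 90.4545 kg; height = (5×12 + 2) × 2.54 = 62 × 2.54 = 157.48 cm.
Mifflin-St Jeor (male): BMR = 10(90.4545) + 6.25(157.48) − 5(18) + 5 = 904.5455 + 984.25 − 90 + 5 = 1803.7955 kcal/day.
TEE = 1803.7955 × 1.55 = 2795.883 kcal/day.
Protein energy = 10% × 2795.883 = 279.5883 kcal.
Protein = 279.5883 ÷ 4 kcal/g = 69.8971 g.

70 g/day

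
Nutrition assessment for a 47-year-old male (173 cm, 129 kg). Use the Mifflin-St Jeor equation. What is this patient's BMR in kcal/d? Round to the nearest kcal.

2141 kcal/d

Mifflin-St Jeor (male): BMR = 10(129) + 6.25(173) − 5(47) + 5 = 1290 + 1081.25 − 235 + 5 = 2141.25 kcal/day.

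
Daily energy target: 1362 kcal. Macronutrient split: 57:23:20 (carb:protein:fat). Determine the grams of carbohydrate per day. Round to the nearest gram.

194 g/day

Carbohydrate energy = 57% × 1362 = 776.34 kcal.
At 4 kcal/g: 776.34 ÷ 4 = 194.085 g.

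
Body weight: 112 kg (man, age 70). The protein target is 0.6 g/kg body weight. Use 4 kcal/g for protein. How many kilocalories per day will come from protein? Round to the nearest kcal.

269 kcal/day

Protein = 0.6 g/kg × 112 kg = 67.2 g/day.
Protein energy = 67.2 g × 4 kcal/g = 268.8 kcal/day.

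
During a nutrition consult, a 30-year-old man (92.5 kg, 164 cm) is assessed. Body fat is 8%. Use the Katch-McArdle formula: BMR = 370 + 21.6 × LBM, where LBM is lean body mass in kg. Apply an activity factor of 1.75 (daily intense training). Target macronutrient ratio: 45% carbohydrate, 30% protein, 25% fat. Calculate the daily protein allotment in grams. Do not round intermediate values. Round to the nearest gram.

290 g/day

LBM = 92.5 × (1 − 0.08) = 85.1 kg. Katch-McArdle: BMR = 370 + 21.6 × 85.1 = 2208.16 kcal/day.
TEE = 2208.16 × 1.75 = 3864.28 kcal/day.
Protein energy = 30% × 3864.28 = 1159.284 kcal.
Protein = 1159.284 ÷ 4 kcal/g = 289.821 g.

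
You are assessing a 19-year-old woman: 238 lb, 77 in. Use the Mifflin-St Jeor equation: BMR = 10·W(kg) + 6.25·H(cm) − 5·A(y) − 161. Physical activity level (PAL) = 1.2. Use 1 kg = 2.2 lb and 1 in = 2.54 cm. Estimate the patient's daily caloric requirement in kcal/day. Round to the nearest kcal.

Convert to metric: weight = 238 ÷ 2.2 = 108.1818 kg; height = 77 × 2.54 = 195.58 cm.
Mifflin-St Jeor (female): BMR = 10(108.1818) + 6.25(195.58) − 5(19) − 161 = 1081.8182 + 1222.375 − 95 − 161 = 2048.1932 kcal/day.
TEE = BMR × activity factor = 2048.1932 × 1.2 = 2457.8318 kcal/day.

2458 kcal/day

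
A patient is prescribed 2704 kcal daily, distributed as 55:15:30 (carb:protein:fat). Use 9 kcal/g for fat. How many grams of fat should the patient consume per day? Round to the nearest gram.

90 g/day

Fat energy = 30% × 2704 = 811.2 kcal.
At 9 kcal/g: 811.2 ÷ 9 = 90.1333 g.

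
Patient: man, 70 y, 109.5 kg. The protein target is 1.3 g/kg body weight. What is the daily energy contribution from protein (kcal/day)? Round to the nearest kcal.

569 kcal/day

Protein = 1.3 g/kg × 109.5 kg = 142.35 g/day.
Protein energy = 142.35 g × 4 kcal/g = 569.4 kcal/day.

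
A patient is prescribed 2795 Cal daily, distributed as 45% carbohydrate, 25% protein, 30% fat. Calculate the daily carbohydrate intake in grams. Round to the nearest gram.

Carbohydrate energy = 45% × 2795 = 1257.75 kcal.
At 4 kcal/g: 1257.75 ÷ 4 = 314.4375 g.

314 g/day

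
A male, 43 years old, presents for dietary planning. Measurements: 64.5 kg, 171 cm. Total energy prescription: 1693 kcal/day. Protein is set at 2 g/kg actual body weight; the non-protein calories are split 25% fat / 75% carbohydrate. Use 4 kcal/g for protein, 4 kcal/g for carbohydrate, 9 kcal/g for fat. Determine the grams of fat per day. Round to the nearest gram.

33 g/day

Protein = 2 × 64.5 = 129 g → 129 × 4 = 516 kcal.
Non-protein calories = 1693 − 516 = 1177 kcal.
Fat: 25% × 1177 = 294.25 kcal; carbohydrate: 882.75 kcal.
Fat: 294.25 kcal ÷ 9 kcal/g = 32.6944 g.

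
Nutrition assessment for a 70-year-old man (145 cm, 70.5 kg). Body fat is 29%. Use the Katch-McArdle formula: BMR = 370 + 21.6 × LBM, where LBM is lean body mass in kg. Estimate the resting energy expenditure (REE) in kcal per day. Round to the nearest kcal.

1451 kcal per day

LBM = 70.5 × (1 − 0.29) = 50.055 kg. Katch-McArdle: BMR = 370 + 21.6 × 50.055 = 1451.188 kcal/day.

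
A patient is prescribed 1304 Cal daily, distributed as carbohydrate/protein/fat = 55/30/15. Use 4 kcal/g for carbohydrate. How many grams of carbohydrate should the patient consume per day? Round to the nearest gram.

179 g/day

Carbohydrate energy = 55% × 1304 = 717.2 kcal.
At 4 kcal/g: 717.2 ÷ 4 = 179.3 g.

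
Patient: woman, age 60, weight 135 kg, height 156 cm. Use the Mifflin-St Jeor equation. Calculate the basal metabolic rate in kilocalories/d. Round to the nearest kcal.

Mifflin-St Jeor (female): BMR = 10(135) + 6.25(156) − 5(60) − 161 = 1350 + 975 − 300 − 161 = 1864 kcal/day.

1864 kilocalories/d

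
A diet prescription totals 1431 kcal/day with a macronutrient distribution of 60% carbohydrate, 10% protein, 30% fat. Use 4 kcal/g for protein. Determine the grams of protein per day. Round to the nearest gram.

Protein energy = 10% × 1431 = 143.1 kcal.
At 4 kcal/g: 143.1 ÷ 4 = 35.775 g.

36 g/day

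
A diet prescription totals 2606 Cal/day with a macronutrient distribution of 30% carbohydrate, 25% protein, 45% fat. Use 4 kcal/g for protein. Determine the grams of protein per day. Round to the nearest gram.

Protein energy = 25% × 2606 = 651.5 kcal.
At 4 kcal/g: 651.5 ÷ 4 = 162.875 g.

163 g/day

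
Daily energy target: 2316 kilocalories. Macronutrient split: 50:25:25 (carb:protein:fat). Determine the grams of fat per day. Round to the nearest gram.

Fat energy = 25% × 2316 = 579 kcal.
At 9 kcal/g: 579 ÷ 9 = 64.3333 g.

64 g/day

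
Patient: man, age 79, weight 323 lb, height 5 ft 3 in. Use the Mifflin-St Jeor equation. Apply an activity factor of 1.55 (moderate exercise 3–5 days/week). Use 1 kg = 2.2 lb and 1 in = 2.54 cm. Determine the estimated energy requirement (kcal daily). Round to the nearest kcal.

Convert to metric: weight = 323 ÷ 2.2 = 146.8182 kg; height = (5×12 + 3) × 2.54 = 63 × 2.54 = 160.02 cm.
Mifflin-St Jeor (male): BMR = 10(146.8182) + 6.25(160.02) − 5(79) + 5 = 1468.1818 + 1000.125 − 395 + 5 = 2078.3068 kcal/day.
TEE = BMR × activity factor = 2078.3068 × 1.55 = 3221.3756 kcal/day.

3221 kcal daily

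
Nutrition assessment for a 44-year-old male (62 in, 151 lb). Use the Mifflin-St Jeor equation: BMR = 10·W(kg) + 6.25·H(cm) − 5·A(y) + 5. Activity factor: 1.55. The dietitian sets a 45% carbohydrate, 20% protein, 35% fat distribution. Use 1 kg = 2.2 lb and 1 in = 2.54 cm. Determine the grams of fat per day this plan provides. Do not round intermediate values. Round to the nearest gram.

Convert to metric: weight = 151 ÷ 2.2 = 68.6364 kg; height = 62 × 2.54 = 157.48 cm.
Mifflin-St Jeor (male): BMR = 10(68.6364) + 6.25(157.48) − 5(44) + 5 = 686.3636 + 984.25 − 220 + 5 = 1455.6136 kcal/day.
TEE = 1455.6136 × 1.55 = 2256.2011 kcal/day.
Fat energy = 35% × 2256.2011 = 789.6704 kcal.
Fat = 789.6704 ÷ 9 kcal/g = 87.7412 g.

88 g/day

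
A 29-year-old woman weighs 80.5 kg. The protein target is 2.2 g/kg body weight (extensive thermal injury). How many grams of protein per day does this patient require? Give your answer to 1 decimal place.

Protein = 2.2 g/kg × 80.5 kg = 177.1 g/day.

177.1 g/day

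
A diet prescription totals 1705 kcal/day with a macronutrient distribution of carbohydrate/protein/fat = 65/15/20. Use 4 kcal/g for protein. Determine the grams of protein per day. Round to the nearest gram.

Protein energy = 15% × 1705 = 255.75 kcal.
At 4 kcal/g: 255.75 ÷ 4 = 63.9375 g.

64 g/day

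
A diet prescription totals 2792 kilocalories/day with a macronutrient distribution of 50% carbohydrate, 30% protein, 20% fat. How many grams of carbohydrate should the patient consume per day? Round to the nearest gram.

349 g/day

Carbohydrate energy = 50% × 2792 = 1396 kcal.
At 4 kcal/g: 1396 ÷ 4 = 349 g.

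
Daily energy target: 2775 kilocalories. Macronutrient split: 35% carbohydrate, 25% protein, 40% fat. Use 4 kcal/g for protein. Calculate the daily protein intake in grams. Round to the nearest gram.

Protein energy = 25% × 2775 = 693.75 kcal.
At 4 kcal/g: 693.75 ÷ 4 = 173.4375 g.

173 g/day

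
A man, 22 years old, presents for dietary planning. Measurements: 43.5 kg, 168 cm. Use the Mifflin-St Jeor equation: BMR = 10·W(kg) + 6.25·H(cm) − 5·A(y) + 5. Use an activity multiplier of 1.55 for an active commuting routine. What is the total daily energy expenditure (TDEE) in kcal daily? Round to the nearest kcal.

2139 kcal daily

Mifflin-St Jeor (male): BMR = 10(43.5) + 6.25(168) − 5(22) + 5 = 435 + 1050 − 110 + 5 = 1380 kcal/day.
TEE = BMR × activity factor = 1380 × 1.55 = 2139 kcal/day.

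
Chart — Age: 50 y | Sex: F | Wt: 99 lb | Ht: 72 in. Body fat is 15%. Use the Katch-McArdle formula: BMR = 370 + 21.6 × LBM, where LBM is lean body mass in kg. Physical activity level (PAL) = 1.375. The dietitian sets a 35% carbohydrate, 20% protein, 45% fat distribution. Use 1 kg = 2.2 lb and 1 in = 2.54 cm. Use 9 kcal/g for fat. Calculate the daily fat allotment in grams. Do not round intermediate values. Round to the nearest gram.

Convert to metric: weight = 99 ÷ 2.2 = 45 kg; height = 72 × 2.54 = 182.88 cm.
LBM = 45 × (1 − 0.15) = 38.25 kg. Katch-McArdle: BMR = 370 + 21.6 × 38.25 = 1196.2 kcal/day.
TEE = 1196.2 × 1.375 = 1644.775 kcal/day.
Fat energy = 45% × 1644.775 = 740.1488 kcal.
Fat = 740.1488 ÷ 9 kcal/g = 82.2388 g.

82 g/day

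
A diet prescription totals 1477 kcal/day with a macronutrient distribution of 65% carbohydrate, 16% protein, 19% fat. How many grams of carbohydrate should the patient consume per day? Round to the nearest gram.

Carbohydrate energy = 65% × 1477 = 960.05 kcal.
At 4 kcal/g: 960.05 ÷ 4 = 240.0125 g.

240 g/day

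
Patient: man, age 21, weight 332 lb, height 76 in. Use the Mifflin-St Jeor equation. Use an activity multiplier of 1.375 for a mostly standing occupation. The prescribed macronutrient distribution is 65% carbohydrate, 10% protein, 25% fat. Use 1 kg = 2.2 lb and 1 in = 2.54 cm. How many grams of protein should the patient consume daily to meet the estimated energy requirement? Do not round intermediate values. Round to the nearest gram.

90 g/day

Convert to metric: weight = 332 ÷ 2.2 = 150.9091 kg; height = 76 × 2.54 = 193.04 cm.
Mifflin-St Jeor (male): BMR = 10(150.9091) + 6.25(193.04) − 5(21) + 5 = 1509.0909 + 1206.5 − 105 + 5 = 2615.5909 kcal/day.
TEE = 2615.5909 × 1.375 = 3596.4375 kcal/day.
Protein energy = 10% × 3596.4375 = 359.6438 kcal.
Protein = 359.6438 ÷ 4 kcal/g = 89.9109 g.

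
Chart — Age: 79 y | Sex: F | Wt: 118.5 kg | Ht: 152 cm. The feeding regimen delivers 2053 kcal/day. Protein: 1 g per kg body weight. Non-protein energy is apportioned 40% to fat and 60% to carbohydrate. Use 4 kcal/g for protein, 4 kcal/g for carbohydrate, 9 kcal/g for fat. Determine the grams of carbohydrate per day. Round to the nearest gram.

Protein = 1 × 118.5 = 118.5 g → 118.5 × 4 = 474 kcal.
Non-protein calories = 2053 − 474 = 1579 kcal.
Fat: 40% × 1579 = 631.6 kcal; carbohydrate: 947.4 kcal.
Carbohydrate: 947.4 kcal ÷ 4 kcal/g = 236.85 g.

237 g/day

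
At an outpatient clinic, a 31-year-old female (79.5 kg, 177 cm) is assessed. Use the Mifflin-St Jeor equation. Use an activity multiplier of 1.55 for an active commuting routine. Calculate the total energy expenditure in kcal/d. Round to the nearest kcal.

2457 kcal/d

Mifflin-St Jeor (female): BMR = 10(79.5) + 6.25(177) − 5(31) − 161 = 795 + 1106.25 − 155 − 161 = 1585.25 kcal/day.
TEE = BMR × activity factor = 1585.25 × 1.55 = 2457.1375 kcal/day.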